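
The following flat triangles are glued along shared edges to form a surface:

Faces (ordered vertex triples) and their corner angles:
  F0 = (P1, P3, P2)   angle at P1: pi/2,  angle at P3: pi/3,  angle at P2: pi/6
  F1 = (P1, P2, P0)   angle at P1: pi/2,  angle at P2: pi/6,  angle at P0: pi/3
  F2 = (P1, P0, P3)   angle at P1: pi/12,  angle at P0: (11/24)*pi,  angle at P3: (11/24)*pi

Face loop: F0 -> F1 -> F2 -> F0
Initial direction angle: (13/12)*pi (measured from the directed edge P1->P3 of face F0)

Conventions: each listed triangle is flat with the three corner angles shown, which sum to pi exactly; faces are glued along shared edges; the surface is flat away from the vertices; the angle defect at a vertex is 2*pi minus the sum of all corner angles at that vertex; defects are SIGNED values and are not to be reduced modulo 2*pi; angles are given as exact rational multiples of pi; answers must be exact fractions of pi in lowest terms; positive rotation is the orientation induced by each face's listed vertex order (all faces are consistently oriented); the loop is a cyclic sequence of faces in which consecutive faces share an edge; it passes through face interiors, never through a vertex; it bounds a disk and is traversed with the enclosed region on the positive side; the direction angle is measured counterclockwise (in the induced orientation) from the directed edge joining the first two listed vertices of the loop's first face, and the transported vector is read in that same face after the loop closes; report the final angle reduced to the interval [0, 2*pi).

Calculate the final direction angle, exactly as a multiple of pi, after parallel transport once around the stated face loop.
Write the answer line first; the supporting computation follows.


Answer: final direction angle = 0

enclosed vertex P1: corner angles sum to (13/12)*pi, defect = 2*pi - (13/12)*pi = (11/12)*pi
summing the enclosed defects onto the initial angle, mod 2*pi in the induced orientation:
final angle = (13/12)*pi + (11/12)*pi = 0 (mod 2*pi)


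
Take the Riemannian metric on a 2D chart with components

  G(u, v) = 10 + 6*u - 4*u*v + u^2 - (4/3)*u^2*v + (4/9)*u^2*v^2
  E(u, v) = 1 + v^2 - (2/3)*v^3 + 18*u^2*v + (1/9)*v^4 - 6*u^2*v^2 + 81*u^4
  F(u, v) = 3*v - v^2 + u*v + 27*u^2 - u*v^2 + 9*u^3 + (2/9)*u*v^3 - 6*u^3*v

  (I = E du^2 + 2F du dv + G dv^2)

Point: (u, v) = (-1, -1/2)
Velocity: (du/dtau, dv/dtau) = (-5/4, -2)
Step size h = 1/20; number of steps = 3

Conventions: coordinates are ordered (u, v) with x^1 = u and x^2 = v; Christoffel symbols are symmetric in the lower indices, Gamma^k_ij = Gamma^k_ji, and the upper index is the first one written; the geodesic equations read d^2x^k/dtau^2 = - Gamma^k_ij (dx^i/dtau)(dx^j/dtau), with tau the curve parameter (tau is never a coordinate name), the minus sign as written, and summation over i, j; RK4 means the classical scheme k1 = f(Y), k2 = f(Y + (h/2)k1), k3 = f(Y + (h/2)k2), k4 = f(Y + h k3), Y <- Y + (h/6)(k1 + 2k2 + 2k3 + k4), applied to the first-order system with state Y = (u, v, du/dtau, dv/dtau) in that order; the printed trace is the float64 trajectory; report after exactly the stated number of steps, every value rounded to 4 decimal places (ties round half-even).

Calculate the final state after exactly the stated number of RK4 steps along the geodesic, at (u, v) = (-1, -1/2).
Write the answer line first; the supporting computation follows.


Answer: u = -1.1684, v = -0.7968, du/dtau = -1.0197, dv/dtau = -1.9647

f(Y) = (du/dtau, dv/dtau, -Gamma^u_ij Y'^i Y'^j, -Gamma^v_ij Y'^i Y'^j) with the Gammas evaluated at the stage position; h = 0.050000; intermediate values shown to 6 dp
step 0: u = -1.0000, v = -0.5000, du/dtau = -1.2500, dv/dtau = -2.0000
step 1:
  k1: at (u, v) = (-1.000000, -0.500000), (du/dtau, dv/dtau) = (-1.250000, -2.000000); Gamma_uuu = -2.030340, Gamma_uuv = 0.150396, Gamma_uvv = 0.075198, Gamma_vuu = -0.402047, Gamma_vuv = 0.029781, Gamma_vvv = 0.014891; k1 = (-1.250000, -2.000000, 2.119637, 0.419730)
  k2: at (u, v) = (-1.031250, -0.550000), (du/dtau, dv/dtau) = (-1.197009, -1.989507); Gamma_uuu = -1.992500, Gamma_uuv = 0.146698, Gamma_uvv = 0.073796, Gamma_vuu = -0.355287, Gamma_vuv = 0.026158, Gamma_vvv = 0.013159; k2 = (-1.197009, -1.989507, 1.864109, 0.332393)
  k3: at (u, v) = (-1.029925, -0.549738), (du/dtau, dv/dtau) = (-1.203397, -1.991690); Gamma_uuu = -1.994743, Gamma_uuv = 0.147033, Gamma_uvv = 0.073879, Gamma_vuu = -0.357101, Gamma_vuv = 0.026322, Gamma_vvv = 0.013226; k3 = (-1.203397, -1.991690, 1.890832, 0.338499)
  k4: at (u, v) = (-1.060170, -0.599585), (du/dtau, dv/dtau) = (-1.155458, -1.983075); Gamma_uuu = -1.957787, Gamma_uuv = 0.143602, Gamma_uvv = 0.072511, Gamma_vuu = -0.315884, Gamma_vuv = 0.023170, Gamma_vvv = 0.011699; k4 = (-1.155458, -1.983075, 1.670569, 0.269542)
  Y <- Y + (h/6)(k1 + 2k2 + 2k3 + k4): u = -1.0601, v = -0.5995, du/dtau = -1.1558, dv/dtau = -1.9831
step 2:
  k1: at (u, v) = (-1.060052, -0.599546), (du/dtau, dv/dtau) = (-1.155833, -1.983075); Gamma_uuu = -1.957981, Gamma_uuv = 0.143629, Gamma_uvv = 0.072518, Gamma_vuu = -0.316029, Gamma_vuv = 0.023183, Gamma_vvv = 0.011705; k1 = (-1.155833, -1.983075, 1.672154, 0.269895)
  k2: at (u, v) = (-1.088948, -0.649122), (du/dtau, dv/dtau) = (-1.114029, -1.976327); Gamma_uuu = -1.922870, Gamma_uuv = 0.140553, Gamma_uvv = 0.071217, Gamma_vuu = -0.280143, Gamma_vuv = 0.020477, Gamma_vvv = 0.010376; k2 = (-1.114029, -1.976327, 1.489325, 0.216980)
  k3: at (u, v) = (-1.087903, -0.648954), (du/dtau, dv/dtau) = (-1.118599, -1.977650); Gamma_uuu = -1.924635, Gamma_uuv = 0.140806, Gamma_uvv = 0.071283, Gamma_vuu = -0.281292, Gamma_vuv = 0.020579, Gamma_vvv = 0.010418; k3 = (-1.118599, -1.977650, 1.506452, 0.220173)
  k4: at (u, v) = (-1.115982, -0.698428), (du/dtau, dv/dtau) = (-1.080510, -1.972066); Gamma_uuu = -1.890737, Gamma_uuv = 0.137950, Gamma_uvv = 0.070027, Gamma_vuu = -0.249303, Gamma_vuv = 0.018189, Gamma_vvv = 0.009233; k4 = (-1.080510, -1.972066, 1.347201, 0.177635)
  Y <- Y + (h/6)(k1 + 2k2 + 2k3 + k4): u = -1.1159, v = -0.6984, du/dtau = -1.0807, dv/dtau = -1.9721
step 3:
  k1: at (u, v) = (-1.115899, -0.698405), (du/dtau, dv/dtau) = (-1.080742, -1.972059); Gamma_uuu = -1.890873, Gamma_uuv = 0.137969, Gamma_uvv = 0.070032, Gamma_vuu = -0.249386, Gamma_vuv = 0.018197, Gamma_vvv = 0.009237; k1 = (-1.080742, -1.972059, 1.348085, 0.177798)
  k2: at (u, v) = (-1.142917, -0.747706), (du/dtau, dv/dtau) = (-1.047040, -1.967614); Gamma_uuu = -1.858768, Gamma_uuv = 0.135390, Gamma_uvv = 0.068843, Gamma_vuu = -0.221111, Gamma_vuv = 0.016105, Gamma_vvv = 0.008189; k2 = (-1.047040, -1.967614, 1.213373, 0.144338)
  k3: at (u, v) = (-1.142075, -0.747595), (du/dtau, dv/dtau) = (-1.050407, -1.968451); Gamma_uuu = -1.860162, Gamma_uuv = 0.135585, Gamma_uvv = 0.068895, Gamma_vuu = -0.221860, Gamma_vuv = 0.016171, Gamma_vvv = 0.008217; k3 = (-1.050407, -1.968451, 1.224777, 0.146078)
  k4: at (u, v) = (-1.168419, -0.796827), (du/dtau, dv/dtau) = (-1.019503, -1.964755); Gamma_uuu = -1.829302, Gamma_uuv = 0.133184, Gamma_uvv = 0.067752, Gamma_vuu = -0.196402, Gamma_vuv = 0.014299, Gamma_vvv = 0.007274; k4 = (-1.019503, -1.964755, 1.106257, 0.118773)
  Y <- Y + (h/6)(k1 + 2k2 + 2k3 + k4): u = -1.1684, v = -0.7968, du/dtau = -1.0197, dv/dtau = -1.9647


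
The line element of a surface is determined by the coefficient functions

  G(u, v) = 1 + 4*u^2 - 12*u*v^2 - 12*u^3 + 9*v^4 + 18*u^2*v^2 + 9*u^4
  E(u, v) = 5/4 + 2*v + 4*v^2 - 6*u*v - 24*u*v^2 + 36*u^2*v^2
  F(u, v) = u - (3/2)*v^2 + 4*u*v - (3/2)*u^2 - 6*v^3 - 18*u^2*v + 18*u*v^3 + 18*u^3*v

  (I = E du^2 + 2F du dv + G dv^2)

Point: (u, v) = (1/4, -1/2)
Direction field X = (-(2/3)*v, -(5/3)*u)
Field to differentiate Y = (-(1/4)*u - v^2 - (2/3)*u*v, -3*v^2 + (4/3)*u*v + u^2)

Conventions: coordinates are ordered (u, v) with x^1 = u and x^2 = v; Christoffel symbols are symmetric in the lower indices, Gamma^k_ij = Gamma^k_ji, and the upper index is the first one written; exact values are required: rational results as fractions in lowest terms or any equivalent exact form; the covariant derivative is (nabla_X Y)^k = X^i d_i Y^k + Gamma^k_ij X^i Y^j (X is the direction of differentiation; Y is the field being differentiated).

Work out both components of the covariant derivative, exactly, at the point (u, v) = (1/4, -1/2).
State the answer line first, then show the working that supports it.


Answer: (nabla_X Y)^u = -3955/23112, (nabla_X Y)^v = -39383/23112

E = 17/16, F = -7/64, G = 305/256 at the point
E_u = 3/2, E_v = 1/4, F_u = -19/16, F_v = 17/32, G_u = -7/16, G_v = -21/8
EG - F^2 = 321/256;  g^inv = (256/321) * [[305/256, 7/64], [7/64, 17/16]]
first-kind symbols [ij,l] = (1/2)(d_i g_jl + d_j g_il - d_l g_ij): [uu,u] = E_u/2 = 3/4, [uu,v] = F_u - E_v/2 = -21/16, [uv,u] = E_v/2 = 1/8, [uv,v] = G_u/2 = -7/32, [vv,u] = F_v - G_u/2 = 3/4, [vv,v] = G_v/2 = -21/16
Gamma^u_ij = (G*[ij,u] - F*[ij,v])/(EG - F^2), Gamma^v_ij = (E*[ij,v] - F*[ij,u])/(EG - F^2)
Gamma_uuu = 64/107, Gamma_uuv = 32/321, Gamma_uvv = 64/107, Gamma_vuu = -112/107, Gamma_vuv = -56/321, Gamma_vvv = -112/107
X = (1/3, -5/12), Y = (-11/48, -41/48) at the point


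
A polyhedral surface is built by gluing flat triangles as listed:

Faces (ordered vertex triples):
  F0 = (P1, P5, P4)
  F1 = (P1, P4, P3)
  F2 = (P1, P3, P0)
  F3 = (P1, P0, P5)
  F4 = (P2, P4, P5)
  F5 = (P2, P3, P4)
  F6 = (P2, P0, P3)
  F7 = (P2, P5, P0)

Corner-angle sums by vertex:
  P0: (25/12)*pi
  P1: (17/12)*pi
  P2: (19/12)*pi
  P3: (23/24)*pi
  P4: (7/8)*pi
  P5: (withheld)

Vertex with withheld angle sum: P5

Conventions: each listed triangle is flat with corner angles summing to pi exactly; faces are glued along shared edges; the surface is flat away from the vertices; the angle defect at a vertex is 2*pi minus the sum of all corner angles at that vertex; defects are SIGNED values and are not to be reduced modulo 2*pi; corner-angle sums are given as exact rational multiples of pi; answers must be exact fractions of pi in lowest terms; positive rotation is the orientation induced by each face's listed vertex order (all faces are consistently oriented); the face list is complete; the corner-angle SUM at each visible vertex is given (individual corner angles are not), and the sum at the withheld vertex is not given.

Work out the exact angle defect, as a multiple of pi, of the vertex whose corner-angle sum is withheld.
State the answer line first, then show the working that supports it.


Answer: defect(P5) = (11/12)*pi

V = 6, E = 12, F = 8; chi = V - E + F = 2
Gauss-Bonnet: total defect = 2*pi*chi = 4*pi; visible defects sum to (37/12)*pi


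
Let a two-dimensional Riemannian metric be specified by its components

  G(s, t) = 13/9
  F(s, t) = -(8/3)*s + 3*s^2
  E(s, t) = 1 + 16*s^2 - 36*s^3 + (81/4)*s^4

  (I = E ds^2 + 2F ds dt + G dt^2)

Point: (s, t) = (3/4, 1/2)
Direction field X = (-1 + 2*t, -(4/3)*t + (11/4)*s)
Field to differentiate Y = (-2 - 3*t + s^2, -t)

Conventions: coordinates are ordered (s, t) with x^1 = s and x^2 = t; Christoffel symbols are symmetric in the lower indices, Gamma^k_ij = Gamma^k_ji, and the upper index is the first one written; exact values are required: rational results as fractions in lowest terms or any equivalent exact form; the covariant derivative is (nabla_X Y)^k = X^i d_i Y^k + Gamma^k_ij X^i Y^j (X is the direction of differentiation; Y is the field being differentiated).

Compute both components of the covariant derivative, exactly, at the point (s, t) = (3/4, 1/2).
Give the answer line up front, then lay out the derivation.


Answer: (nabla_X Y)^s = -67/16, (nabla_X Y)^t = -67/48

E = 1249/1024, F = -5/16, G = 13/9 at the point
E_s = -165/64, E_t = 0, F_s = 11/6, F_t = 0, G_s = 0, G_t = 0
EG - F^2 = 15337/9216;  g^inv = (9216/15337) * [[13/9, 5/16], [5/16, 1249/1024]]
first-kind symbols [ij,l] = (1/2)(d_i g_jl + d_j g_il - d_l g_ij): [ss,s] = E_s/2 = -165/128, [ss,t] = F_s - E_t/2 = 11/6, [st,s] = E_t/2 = 0, [st,t] = G_s/2 = 0, [tt,s] = F_t - G_s/2 = 0, [tt,t] = G_t/2 = 0
Gamma^s_ij = (G*[ij,s] - F*[ij,t])/(EG - F^2), Gamma^t_ij = (E*[ij,t] - F*[ij,s])/(EG - F^2)
Gamma_sss = -11880/15337, Gamma_sst = 0, Gamma_stt = 0, Gamma_tss = 16896/15337, Gamma_tst = 0, Gamma_ttt = 0
X = (0, 67/48), Y = (-47/16, -1/2) at the point


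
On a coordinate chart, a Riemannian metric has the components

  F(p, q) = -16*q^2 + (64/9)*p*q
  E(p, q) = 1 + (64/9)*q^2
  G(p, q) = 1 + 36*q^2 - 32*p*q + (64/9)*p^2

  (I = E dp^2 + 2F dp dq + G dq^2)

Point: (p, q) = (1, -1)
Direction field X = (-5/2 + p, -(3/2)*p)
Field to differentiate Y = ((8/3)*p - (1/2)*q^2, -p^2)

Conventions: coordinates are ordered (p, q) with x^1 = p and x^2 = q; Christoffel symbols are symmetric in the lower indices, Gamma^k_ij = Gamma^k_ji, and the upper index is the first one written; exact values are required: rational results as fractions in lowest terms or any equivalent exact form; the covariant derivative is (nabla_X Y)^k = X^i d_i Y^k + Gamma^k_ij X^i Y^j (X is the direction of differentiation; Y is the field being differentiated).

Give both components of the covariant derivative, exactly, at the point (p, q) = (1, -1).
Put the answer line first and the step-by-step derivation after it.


Answer: (nabla_X Y)^p = -7583/1498, (nabla_X Y)^q = 1181/749

E = 73/9, F = -208/9, G = 685/9 at the point
E_p = 0, E_q = -128/9, F_p = -64/9, F_q = 352/9, G_p = 416/9, G_q = -104
EG - F^2 = 749/9;  g^inv = (9/749) * [[685/9, 208/9], [208/9, 73/9]]
first-kind symbols [ij,l] = (1/2)(d_i g_jl + d_j g_il - d_l g_ij): [pp,p] = E_p/2 = 0, [pp,q] = F_p - E_q/2 = 0, [pq,p] = E_q/2 = -64/9, [pq,q] = G_p/2 = 208/9, [qq,p] = F_q - G_p/2 = 16, [qq,q] = G_q/2 = -52
Gamma^p_ij = (G*[ij,p] - F*[ij,q])/(EG - F^2), Gamma^q_ij = (E*[ij,q] - F*[ij,p])/(EG - F^2)
Gamma_ppp = 0, Gamma_ppq = -64/749, Gamma_pqq = 144/749, Gamma_qpp = 0, Gamma_qpq = 208/749, Gamma_qqq = -468/749
X = (-3/2, -3/2), Y = (13/6, -1) at the point


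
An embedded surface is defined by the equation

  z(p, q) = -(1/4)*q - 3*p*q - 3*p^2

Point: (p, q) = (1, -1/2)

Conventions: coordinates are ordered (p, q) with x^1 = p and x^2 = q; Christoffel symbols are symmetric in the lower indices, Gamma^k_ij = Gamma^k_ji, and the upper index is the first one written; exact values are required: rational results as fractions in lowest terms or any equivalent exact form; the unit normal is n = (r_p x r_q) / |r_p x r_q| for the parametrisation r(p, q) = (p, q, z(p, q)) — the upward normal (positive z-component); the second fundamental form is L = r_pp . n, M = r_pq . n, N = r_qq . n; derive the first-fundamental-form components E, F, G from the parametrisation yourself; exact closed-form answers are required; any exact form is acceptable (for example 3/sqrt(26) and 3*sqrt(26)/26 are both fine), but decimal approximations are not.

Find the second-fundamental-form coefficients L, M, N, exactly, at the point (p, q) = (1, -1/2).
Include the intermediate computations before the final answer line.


z_p = -9/2, z_q = -13/4, z_pp = -6, z_pq = -3, z_qq = 0
E = 85/4, F = 117/8, G = 185/16; answer radicand W^2 = 509/16
unnormalised second-form numerators: l = -6, m = -3, n = 0; L = l/sqrt(509/16), and similarly M = m/sqrt(W^2), N = n/sqrt(W^2)

Answer: L = -24*sqrt(509)/509, M = -12*sqrt(509)/509, N = 0


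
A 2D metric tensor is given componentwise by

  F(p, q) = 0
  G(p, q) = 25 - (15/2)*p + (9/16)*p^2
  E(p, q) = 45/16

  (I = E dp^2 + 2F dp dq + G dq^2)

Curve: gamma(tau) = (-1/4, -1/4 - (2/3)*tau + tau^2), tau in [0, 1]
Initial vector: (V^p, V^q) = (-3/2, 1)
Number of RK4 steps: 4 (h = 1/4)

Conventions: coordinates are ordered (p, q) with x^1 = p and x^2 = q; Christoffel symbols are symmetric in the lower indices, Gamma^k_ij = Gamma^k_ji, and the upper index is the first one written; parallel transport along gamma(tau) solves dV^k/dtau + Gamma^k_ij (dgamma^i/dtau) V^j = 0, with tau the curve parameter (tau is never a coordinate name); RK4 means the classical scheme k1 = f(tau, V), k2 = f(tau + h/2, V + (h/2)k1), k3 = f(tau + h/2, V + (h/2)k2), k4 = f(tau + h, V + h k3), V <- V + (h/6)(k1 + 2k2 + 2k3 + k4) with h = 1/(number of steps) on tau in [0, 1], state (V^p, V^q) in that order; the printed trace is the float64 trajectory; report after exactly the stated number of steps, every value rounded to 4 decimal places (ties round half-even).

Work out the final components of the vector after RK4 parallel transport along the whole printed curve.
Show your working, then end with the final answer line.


gamma'(tau) = (0, -2/3 + 2*tau); f(tau, V)^k = -Gamma^k_ij(gamma(tau)) gamma'^i(tau) V^j; h = 1/4; intermediate values shown to 6 dp
curve data and Christoffel symbols at the stage parameters:
  tau = 0.000000: gamma = (-0.250000, -0.250000), gamma' = (0.000000, -0.666667); Gamma_ppp = 0.000000, Gamma_ppq = 0.000000, Gamma_pqq = 1.383333, Gamma_qpp = 0.000000, Gamma_qpq = -0.144578, Gamma_qqq = 0.000000
  tau = 0.125000: gamma = (-0.250000, -0.317708), gamma' = (0.000000, -0.416667); Gamma_ppp = 0.000000, Gamma_ppq = 0.000000, Gamma_pqq = 1.383333, Gamma_qpp = 0.000000, Gamma_qpq = -0.144578, Gamma_qqq = 0.000000
  tau = 0.250000: gamma = (-0.250000, -0.354167), gamma' = (0.000000, -0.166667); Gamma_ppp = 0.000000, Gamma_ppq = 0.000000, Gamma_pqq = 1.383333, Gamma_qpp = 0.000000, Gamma_qpq = -0.144578, Gamma_qqq = 0.000000
  tau = 0.375000: gamma = (-0.250000, -0.359375), gamma' = (0.000000, 0.083333); Gamma_ppp = 0.000000, Gamma_ppq = 0.000000, Gamma_pqq = 1.383333, Gamma_qpp = 0.000000, Gamma_qpq = -0.144578, Gamma_qqq = 0.000000
  tau = 0.500000: gamma = (-0.250000, -0.333333), gamma' = (0.000000, 0.333333); Gamma_ppp = 0.000000, Gamma_ppq = 0.000000, Gamma_pqq = 1.383333, Gamma_qpp = 0.000000, Gamma_qpq = -0.144578, Gamma_qqq = 0.000000
  tau = 0.625000: gamma = (-0.250000, -0.276042), gamma' = (0.000000, 0.583333); Gamma_ppp = 0.000000, Gamma_ppq = 0.000000, Gamma_pqq = 1.383333, Gamma_qpp = 0.000000, Gamma_qpq = -0.144578, Gamma_qqq = 0.000000
  tau = 0.750000: gamma = (-0.250000, -0.187500), gamma' = (0.000000, 0.833333); Gamma_ppp = 0.000000, Gamma_ppq = 0.000000, Gamma_pqq = 1.383333, Gamma_qpp = 0.000000, Gamma_qpq = -0.144578, Gamma_qqq = 0.000000
  tau = 0.875000: gamma = (-0.250000, -0.067708), gamma' = (0.000000, 1.083333); Gamma_ppp = 0.000000, Gamma_ppq = 0.000000, Gamma_pqq = 1.383333, Gamma_qpp = 0.000000, Gamma_qpq = -0.144578, Gamma_qqq = 0.000000
  tau = 1.000000: gamma = (-0.250000, 0.083333), gamma' = (0.000000, 1.333333); Gamma_ppp = 0.000000, Gamma_ppq = 0.000000, Gamma_pqq = 1.383333, Gamma_qpp = 0.000000, Gamma_qpq = -0.144578, Gamma_qqq = 0.000000
step 0: V^p = -1.5000, V^q = 1.0000
step 1: k1 = (0.922222, 0.144578), k2 = (0.586806, 0.083417), k3 = (0.582399, 0.085943), k4 = (0.235509, 0.032636); V <- V + (h/6)(k1 + 2k2 + 2k3 + k4): V^p = -1.3543, V^q = 1.0215
step 2: k1 = (0.235512, 0.032634), k2 = (-0.118226, -0.015963), k3 = (-0.117526, -0.016495), k4 = (-0.469122, -0.066685); V <- V + (h/6)(k1 + 2k2 + 2k3 + k4): V^p = -1.3837, V^q = 1.0174
step 3: k1 = (-0.469122, -0.066685), k2 = (-0.814238, -0.121644), k3 = (-0.808694, -0.125282), k4 = (-1.136700, -0.191070); V <- V + (h/6)(k1 + 2k2 + 2k3 + k4): V^p = -1.5859, V^q = 0.9861
step 4: k1 = (-1.136704, -0.191068), k2 = (-1.441924, -0.270643), k3 = (-1.427017, -0.276618), k4 = (-1.691175, -0.374480); V <- V + (h/6)(k1 + 2k2 + 2k3 + k4): V^p = -1.9428, V^q = 0.9169

Answer: V^p = -1.9428, V^q = 0.9169


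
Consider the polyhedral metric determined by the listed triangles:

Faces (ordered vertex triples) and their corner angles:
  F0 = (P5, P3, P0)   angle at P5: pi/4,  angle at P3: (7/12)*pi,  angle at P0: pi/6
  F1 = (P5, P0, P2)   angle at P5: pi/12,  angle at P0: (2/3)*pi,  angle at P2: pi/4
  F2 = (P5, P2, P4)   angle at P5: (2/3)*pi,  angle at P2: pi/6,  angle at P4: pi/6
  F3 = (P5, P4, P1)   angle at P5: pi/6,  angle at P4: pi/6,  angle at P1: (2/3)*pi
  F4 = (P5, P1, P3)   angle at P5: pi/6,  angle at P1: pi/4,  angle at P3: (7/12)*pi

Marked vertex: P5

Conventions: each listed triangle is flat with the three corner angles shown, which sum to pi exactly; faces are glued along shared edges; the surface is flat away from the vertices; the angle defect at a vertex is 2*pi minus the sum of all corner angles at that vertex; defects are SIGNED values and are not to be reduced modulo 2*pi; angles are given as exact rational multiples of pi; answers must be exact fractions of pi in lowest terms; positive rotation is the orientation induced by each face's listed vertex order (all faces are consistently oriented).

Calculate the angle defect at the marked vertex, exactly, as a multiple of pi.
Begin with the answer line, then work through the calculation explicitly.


Answer: defect(P5) = (2/3)*pi

Sum of corner angles at P5: (4/3)*pi
defect = 2*pi - (4/3)*pi


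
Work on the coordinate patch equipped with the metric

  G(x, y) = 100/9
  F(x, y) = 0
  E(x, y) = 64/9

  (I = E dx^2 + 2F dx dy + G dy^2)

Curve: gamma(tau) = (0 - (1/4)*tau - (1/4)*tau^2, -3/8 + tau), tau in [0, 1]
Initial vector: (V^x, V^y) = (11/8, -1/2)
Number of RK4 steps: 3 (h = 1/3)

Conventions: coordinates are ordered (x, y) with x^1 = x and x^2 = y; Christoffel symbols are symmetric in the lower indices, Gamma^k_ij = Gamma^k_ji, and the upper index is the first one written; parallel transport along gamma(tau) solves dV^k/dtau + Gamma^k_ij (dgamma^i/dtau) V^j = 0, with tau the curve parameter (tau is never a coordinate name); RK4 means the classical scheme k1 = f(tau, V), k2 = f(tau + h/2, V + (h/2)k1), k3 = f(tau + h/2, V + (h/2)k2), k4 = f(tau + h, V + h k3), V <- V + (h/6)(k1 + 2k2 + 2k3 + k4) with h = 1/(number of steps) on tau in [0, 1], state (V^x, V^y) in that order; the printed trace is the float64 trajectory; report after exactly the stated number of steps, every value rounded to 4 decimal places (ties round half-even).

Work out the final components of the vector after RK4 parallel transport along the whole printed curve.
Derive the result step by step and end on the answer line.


gamma'(tau) = (-1/4 - (1/2)*tau, 1); f(tau, V)^k = -Gamma^k_ij(gamma(tau)) gamma'^i(tau) V^j; h = 1/3; intermediate values shown to 6 dp
curve data and Christoffel symbols at the stage parameters:
  tau = 0.000000: gamma = (0.000000, -0.375000), gamma' = (-0.250000, 1.000000); Gamma_xxx = 0.000000, Gamma_xxy = 0.000000, Gamma_xyy = 0.000000, Gamma_yxx = 0.000000, Gamma_yxy = 0.000000, Gamma_yyy = 0.000000
  tau = 0.166667: gamma = (-0.048611, -0.208333), gamma' = (-0.333333, 1.000000); Gamma_xxx = 0.000000, Gamma_xxy = 0.000000, Gamma_xyy = 0.000000, Gamma_yxx = 0.000000, Gamma_yxy = 0.000000, Gamma_yyy = 0.000000
  tau = 0.333333: gamma = (-0.111111, -0.041667), gamma' = (-0.416667, 1.000000); Gamma_xxx = 0.000000, Gamma_xxy = 0.000000, Gamma_xyy = 0.000000, Gamma_yxx = 0.000000, Gamma_yxy = 0.000000, Gamma_yyy = 0.000000
  tau = 0.500000: gamma = (-0.187500, 0.125000), gamma' = (-0.500000, 1.000000); Gamma_xxx = 0.000000, Gamma_xxy = 0.000000, Gamma_xyy = 0.000000, Gamma_yxx = 0.000000, Gamma_yxy = 0.000000, Gamma_yyy = 0.000000
  tau = 0.666667: gamma = (-0.277778, 0.291667), gamma' = (-0.583333, 1.000000); Gamma_xxx = 0.000000, Gamma_xxy = 0.000000, Gamma_xyy = 0.000000, Gamma_yxx = 0.000000, Gamma_yxy = 0.000000, Gamma_yyy = 0.000000
  tau = 0.833333: gamma = (-0.381944, 0.458333), gamma' = (-0.666667, 1.000000); Gamma_xxx = 0.000000, Gamma_xxy = 0.000000, Gamma_xyy = 0.000000, Gamma_yxx = 0.000000, Gamma_yxy = 0.000000, Gamma_yyy = 0.000000
  tau = 1.000000: gamma = (-0.500000, 0.625000), gamma' = (-0.750000, 1.000000); Gamma_xxx = 0.000000, Gamma_xxy = 0.000000, Gamma_xyy = 0.000000, Gamma_yxx = 0.000000, Gamma_yxy = 0.000000, Gamma_yyy = 0.000000
step 0: V^x = 1.3750, V^y = -0.5000
step 1: k1 = (0.000000, 0.000000), k2 = (0.000000, 0.000000), k3 = (0.000000, 0.000000), k4 = (0.000000, 0.000000); V <- V + (h/6)(k1 + 2k2 + 2k3 + k4): V^x = 1.3750, V^y = -0.5000
step 2: k1 = (0.000000, 0.000000), k2 = (0.000000, 0.000000), k3 = (0.000000, 0.000000), k4 = (0.000000, 0.000000); V <- V + (h/6)(k1 + 2k2 + 2k3 + k4): V^x = 1.3750, V^y = -0.5000
step 3: k1 = (0.000000, 0.000000), k2 = (0.000000, 0.000000), k3 = (0.000000, 0.000000), k4 = (0.000000, 0.000000); V <- V + (h/6)(k1 + 2k2 + 2k3 + k4): V^x = 1.3750, V^y = -0.5000

Answer: V^x = 1.3750, V^y = -0.5000


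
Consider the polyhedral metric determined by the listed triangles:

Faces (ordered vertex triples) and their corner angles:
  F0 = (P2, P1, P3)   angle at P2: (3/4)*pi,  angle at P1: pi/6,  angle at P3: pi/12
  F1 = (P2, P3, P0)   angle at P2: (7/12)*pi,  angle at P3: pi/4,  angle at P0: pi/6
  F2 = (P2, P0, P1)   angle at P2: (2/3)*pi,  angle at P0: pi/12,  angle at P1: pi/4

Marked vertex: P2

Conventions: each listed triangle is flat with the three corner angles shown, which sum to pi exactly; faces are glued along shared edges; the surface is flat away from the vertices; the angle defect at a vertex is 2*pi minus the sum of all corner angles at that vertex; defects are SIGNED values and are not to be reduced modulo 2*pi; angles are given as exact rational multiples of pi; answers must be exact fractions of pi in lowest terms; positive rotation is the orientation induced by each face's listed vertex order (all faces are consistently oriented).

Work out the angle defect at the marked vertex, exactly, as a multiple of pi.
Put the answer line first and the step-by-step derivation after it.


Answer: defect(P2) = 0

Sum of corner angles at P2: 2*pi
defect = 2*pi - 2*pi


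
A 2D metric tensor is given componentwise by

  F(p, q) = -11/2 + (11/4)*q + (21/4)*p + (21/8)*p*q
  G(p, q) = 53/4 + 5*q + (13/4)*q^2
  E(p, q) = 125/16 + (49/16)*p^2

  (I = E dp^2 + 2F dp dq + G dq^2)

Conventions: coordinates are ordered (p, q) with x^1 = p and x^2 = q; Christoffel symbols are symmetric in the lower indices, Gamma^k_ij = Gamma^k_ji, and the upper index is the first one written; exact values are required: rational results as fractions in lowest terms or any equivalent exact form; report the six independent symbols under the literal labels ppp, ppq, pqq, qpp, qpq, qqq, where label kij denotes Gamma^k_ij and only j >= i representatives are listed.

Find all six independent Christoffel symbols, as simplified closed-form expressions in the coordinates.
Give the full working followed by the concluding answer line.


E = 125/16 + (49/16)*p^2; F = -11/2 + (11/4)*q + (21/4)*p + (21/8)*p*q; G = 53/4 + 5*q + (13/4)*q^2
Gamma^k_ij = (1/2) g^{kl} (d_i g_jl + d_j g_il - d_l g_ij), with g^inv = (1/(EG-F^2)) [[G, -F], [-F, E]]
first partials: E_p = (49/8)*p, E_q = 0, F_p = 21/4 + (21/8)*q, F_q = 11/4 + (21/8)*p, G_p = 0, G_q = 5 + (13/2)*q
D = EG - F^2 = 4689/64 + (1109/16)*q + (231/4)*p + (1141/64)*q^2 + (833/64)*p^2 - (231/16)*p*q^2 - (49/4)*p^2*q + (49/16)*p^2*q^2
expanded: Gamma^p_pp = (G E_p - 2F F_p + F E_q)/(2D), Gamma^p_pq = (G E_q - F G_p)/(2D), Gamma^p_qq = (2G F_q - G G_p - F G_q)/(2D), Gamma^q_pp = (2E F_p - E E_q - F E_p)/(2D), Gamma^q_pq = (E G_p - F E_q)/(2D), Gamma^q_qq = (E G_q - 2F F_q + F G_p)/(2D); substitute and cancel common factors

Answer: Gamma_ppp = (196*p*q^2 - 784*p*q + 833*p - 462*q^2 + 1848)/(196*p^2*q^2 - 784*p^2*q + 833*p^2 - 924*p*q^2 + 3696*p + 1141*q^2 + 4436*q + 4689), Gamma_ppq = 0, Gamma_pqq = (-672*p*q + 1386*p + 1584*q + 3212)/(196*p^2*q^2 - 784*p^2*q + 833*p^2 - 924*p*q^2 + 3696*p + 1141*q^2 + 4436*q + 4689), Gamma_qpp = (-1078*p*q + 2156*p + 2625*q + 5250)/(392*p^2*q^2 - 1568*p^2*q + 1666*p^2 - 1848*p*q^2 + 7392*p + 2282*q^2 + 8872*q + 9378), Gamma_qpq = 0, Gamma_qqq = (196*p^2*q - 392*p^2 - 924*p*q + 1141*q + 2218)/(196*p^2*q^2 - 784*p^2*q + 833*p^2 - 924*p*q^2 + 3696*p + 1141*q^2 + 4436*q + 4689)


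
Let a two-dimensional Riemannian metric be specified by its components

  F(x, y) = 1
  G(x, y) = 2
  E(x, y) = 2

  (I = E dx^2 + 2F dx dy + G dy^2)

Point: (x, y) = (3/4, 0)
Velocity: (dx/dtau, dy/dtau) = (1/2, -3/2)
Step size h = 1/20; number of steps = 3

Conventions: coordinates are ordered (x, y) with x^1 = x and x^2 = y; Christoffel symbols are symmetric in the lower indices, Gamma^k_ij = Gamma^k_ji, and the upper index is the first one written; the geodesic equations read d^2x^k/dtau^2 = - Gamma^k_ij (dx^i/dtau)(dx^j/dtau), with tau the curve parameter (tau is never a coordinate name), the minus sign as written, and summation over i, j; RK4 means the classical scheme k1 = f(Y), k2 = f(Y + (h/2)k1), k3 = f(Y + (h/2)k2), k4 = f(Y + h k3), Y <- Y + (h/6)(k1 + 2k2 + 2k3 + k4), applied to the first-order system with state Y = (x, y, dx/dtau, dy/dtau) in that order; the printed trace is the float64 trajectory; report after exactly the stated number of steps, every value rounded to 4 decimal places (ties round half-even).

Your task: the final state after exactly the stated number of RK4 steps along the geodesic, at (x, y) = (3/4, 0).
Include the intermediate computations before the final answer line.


f(Y) = (dx/dtau, dy/dtau, -Gamma^x_ij Y'^i Y'^j, -Gamma^y_ij Y'^i Y'^j) with the Gammas evaluated at the stage position; h = 0.050000; intermediate values shown to 6 dp
step 0: x = 0.7500, y = 0.0000, dx/dtau = 0.5000, dy/dtau = -1.5000
step 1:
  k1: at (x, y) = (0.750000, 0.000000), (dx/dtau, dy/dtau) = (0.500000, -1.500000); Gamma_xxx = 0.000000, Gamma_xxy = 0.000000, Gamma_xyy = 0.000000, Gamma_yxx = 0.000000, Gamma_yxy = 0.000000, Gamma_yyy = 0.000000; k1 = (0.500000, -1.500000, 0.000000, 0.000000)
  k2: at (x, y) = (0.762500, -0.037500), (dx/dtau, dy/dtau) = (0.500000, -1.500000); Gamma_xxx = 0.000000, Gamma_xxy = 0.000000, Gamma_xyy = 0.000000, Gamma_yxx = 0.000000, Gamma_yxy = 0.000000, Gamma_yyy = 0.000000; k2 = (0.500000, -1.500000, 0.000000, 0.000000)
  k3: at (x, y) = (0.762500, -0.037500), (dx/dtau, dy/dtau) = (0.500000, -1.500000); Gamma_xxx = 0.000000, Gamma_xxy = 0.000000, Gamma_xyy = 0.000000, Gamma_yxx = 0.000000, Gamma_yxy = 0.000000, Gamma_yyy = 0.000000; k3 = (0.500000, -1.500000, 0.000000, 0.000000)
  k4: at (x, y) = (0.775000, -0.075000), (dx/dtau, dy/dtau) = (0.500000, -1.500000); Gamma_xxx = 0.000000, Gamma_xxy = 0.000000, Gamma_xyy = 0.000000, Gamma_yxx = 0.000000, Gamma_yxy = 0.000000, Gamma_yyy = 0.000000; k4 = (0.500000, -1.500000, 0.000000, 0.000000)
  Y <- Y + (h/6)(k1 + 2k2 + 2k3 + k4): x = 0.7750, y = -0.0750, dx/dtau = 0.5000, dy/dtau = -1.5000
step 2:
  k1: at (x, y) = (0.775000, -0.075000), (dx/dtau, dy/dtau) = (0.500000, -1.500000); Gamma_xxx = 0.000000, Gamma_xxy = 0.000000, Gamma_xyy = 0.000000, Gamma_yxx = 0.000000, Gamma_yxy = 0.000000, Gamma_yyy = 0.000000; k1 = (0.500000, -1.500000, 0.000000, 0.000000)
  k2: at (x, y) = (0.787500, -0.112500), (dx/dtau, dy/dtau) = (0.500000, -1.500000); Gamma_xxx = 0.000000, Gamma_xxy = 0.000000, Gamma_xyy = 0.000000, Gamma_yxx = 0.000000, Gamma_yxy = 0.000000, Gamma_yyy = 0.000000; k2 = (0.500000, -1.500000, 0.000000, 0.000000)
  k3: at (x, y) = (0.787500, -0.112500), (dx/dtau, dy/dtau) = (0.500000, -1.500000); Gamma_xxx = 0.000000, Gamma_xxy = 0.000000, Gamma_xyy = 0.000000, Gamma_yxx = 0.000000, Gamma_yxy = 0.000000, Gamma_yyy = 0.000000; k3 = (0.500000, -1.500000, 0.000000, 0.000000)
  k4: at (x, y) = (0.800000, -0.150000), (dx/dtau, dy/dtau) = (0.500000, -1.500000); Gamma_xxx = 0.000000, Gamma_xxy = 0.000000, Gamma_xyy = 0.000000, Gamma_yxx = 0.000000, Gamma_yxy = 0.000000, Gamma_yyy = 0.000000; k4 = (0.500000, -1.500000, 0.000000, 0.000000)
  Y <- Y + (h/6)(k1 + 2k2 + 2k3 + k4): x = 0.8000, y = -0.1500, dx/dtau = 0.5000, dy/dtau = -1.5000
step 3:
  k1: at (x, y) = (0.800000, -0.150000), (dx/dtau, dy/dtau) = (0.500000, -1.500000); Gamma_xxx = 0.000000, Gamma_xxy = 0.000000, Gamma_xyy = 0.000000, Gamma_yxx = 0.000000, Gamma_yxy = 0.000000, Gamma_yyy = 0.000000; k1 = (0.500000, -1.500000, 0.000000, 0.000000)
  k2: at (x, y) = (0.812500, -0.187500), (dx/dtau, dy/dtau) = (0.500000, -1.500000); Gamma_xxx = 0.000000, Gamma_xxy = 0.000000, Gamma_xyy = 0.000000, Gamma_yxx = 0.000000, Gamma_yxy = 0.000000, Gamma_yyy = 0.000000; k2 = (0.500000, -1.500000, 0.000000, 0.000000)
  k3: at (x, y) = (0.812500, -0.187500), (dx/dtau, dy/dtau) = (0.500000, -1.500000); Gamma_xxx = 0.000000, Gamma_xxy = 0.000000, Gamma_xyy = 0.000000, Gamma_yxx = 0.000000, Gamma_yxy = 0.000000, Gamma_yyy = 0.000000; k3 = (0.500000, -1.500000, 0.000000, 0.000000)
  k4: at (x, y) = (0.825000, -0.225000), (dx/dtau, dy/dtau) = (0.500000, -1.500000); Gamma_xxx = 0.000000, Gamma_xxy = 0.000000, Gamma_xyy = 0.000000, Gamma_yxx = 0.000000, Gamma_yxy = 0.000000, Gamma_yyy = 0.000000; k4 = (0.500000, -1.500000, 0.000000, 0.000000)
  Y <- Y + (h/6)(k1 + 2k2 + 2k3 + k4): x = 0.8250, y = -0.2250, dx/dtau = 0.5000, dy/dtau = -1.5000

Answer: x = 0.8250, y = -0.2250, dx/dtau = 0.5000, dy/dtau = -1.5000


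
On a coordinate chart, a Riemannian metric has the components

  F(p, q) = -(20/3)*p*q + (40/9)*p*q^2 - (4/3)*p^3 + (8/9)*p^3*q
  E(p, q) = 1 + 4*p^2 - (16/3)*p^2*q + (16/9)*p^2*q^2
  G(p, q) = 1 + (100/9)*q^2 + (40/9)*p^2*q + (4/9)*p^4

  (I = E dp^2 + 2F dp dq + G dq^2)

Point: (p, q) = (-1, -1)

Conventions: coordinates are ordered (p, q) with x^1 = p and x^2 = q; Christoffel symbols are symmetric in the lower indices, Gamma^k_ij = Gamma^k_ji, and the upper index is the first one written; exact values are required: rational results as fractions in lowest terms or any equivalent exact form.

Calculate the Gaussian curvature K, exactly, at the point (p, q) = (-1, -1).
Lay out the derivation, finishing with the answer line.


E = 109/9, F = -80/9, G = 73/9, EG - F^2 = 173/9 at the point
E_p = -200/9, E_q = -80/9, F_p = 40/9, F_q = 44/3, G_p = 64/9, G_q = -160/9
E_qq = 32/9, F_pq = -116/9, G_pp = -32/9
The intrinsic route: Brioschi's K = (det M1 - det M2)/(EG - F^2)^2.
M1 = [[-E_qq/2 + F_pq - G_pp/2, E_p/2, F_p - E_q/2], [F_q - G_p/2, E, F], [G_q/2, F, G]] = [[-116/9, -100/9, 80/9], [100/9, 109/9, -80/9], [-80/9, -80/9, 73/9]]; det M1 = -3668/81
M2 = [[0, E_q/2, G_p/2], [E_q/2, E, F], [G_p/2, F, G]] = [[0, -40/9, 32/9], [-40/9, 109/9, -80/9], [32/9, -80/9, 73/9]]; det M2 = -2624/81
det M1 - det M2 = -116/9; K = -116/9 / (173/9)^2 = -1044/29929

Answer: K = -1044/29929


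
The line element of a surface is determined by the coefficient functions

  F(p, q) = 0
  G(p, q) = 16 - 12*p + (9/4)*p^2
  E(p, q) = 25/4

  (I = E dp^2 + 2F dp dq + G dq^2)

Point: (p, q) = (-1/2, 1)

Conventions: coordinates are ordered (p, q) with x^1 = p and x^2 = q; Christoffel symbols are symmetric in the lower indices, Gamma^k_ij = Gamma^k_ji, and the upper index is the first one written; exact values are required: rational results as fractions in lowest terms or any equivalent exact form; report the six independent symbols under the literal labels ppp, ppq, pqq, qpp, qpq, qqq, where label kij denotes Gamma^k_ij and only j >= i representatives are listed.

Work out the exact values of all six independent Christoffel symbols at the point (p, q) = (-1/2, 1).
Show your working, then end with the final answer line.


E = 25/4, F = 0, G = 361/16 at the point
E_p = 0, E_q = 0, F_p = 0, F_q = 0, G_p = -57/4, G_q = 0
EG - F^2 = 9025/64;  g^inv = (64/9025) * [[361/16, 0], [0, 25/4]]
first-kind symbols [ij,l] = (1/2)(d_i g_jl + d_j g_il - d_l g_ij): [pp,p] = E_p/2 = 0, [pp,q] = F_p - E_q/2 = 0, [pq,p] = E_q/2 = 0, [pq,q] = G_p/2 = -57/8, [qq,p] = F_q - G_p/2 = 57/8, [qq,q] = G_q/2 = 0
Gamma^p_ij = (G*[ij,p] - F*[ij,q])/(EG - F^2), Gamma^q_ij = (E*[ij,q] - F*[ij,p])/(EG - F^2)

Answer: Gamma_ppp = 0, Gamma_ppq = 0, Gamma_pqq = 57/50, Gamma_qpp = 0, Gamma_qpq = -6/19, Gamma_qqq = 0


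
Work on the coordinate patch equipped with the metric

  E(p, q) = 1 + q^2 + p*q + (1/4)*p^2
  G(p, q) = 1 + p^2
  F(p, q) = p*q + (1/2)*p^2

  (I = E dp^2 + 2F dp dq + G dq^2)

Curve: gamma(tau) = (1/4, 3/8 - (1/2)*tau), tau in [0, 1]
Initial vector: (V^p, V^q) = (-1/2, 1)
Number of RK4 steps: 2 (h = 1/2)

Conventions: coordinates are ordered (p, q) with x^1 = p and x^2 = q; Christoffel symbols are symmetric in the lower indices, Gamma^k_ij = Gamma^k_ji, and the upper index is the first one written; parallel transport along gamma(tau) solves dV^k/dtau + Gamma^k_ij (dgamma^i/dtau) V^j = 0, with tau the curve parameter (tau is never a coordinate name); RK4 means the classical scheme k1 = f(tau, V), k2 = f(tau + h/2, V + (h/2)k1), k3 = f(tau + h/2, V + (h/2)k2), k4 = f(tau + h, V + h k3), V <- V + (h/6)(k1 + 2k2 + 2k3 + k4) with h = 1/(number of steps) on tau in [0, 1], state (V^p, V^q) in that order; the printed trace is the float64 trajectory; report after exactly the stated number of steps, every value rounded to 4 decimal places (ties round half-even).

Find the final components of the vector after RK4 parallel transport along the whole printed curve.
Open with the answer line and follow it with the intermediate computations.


Answer: V^p = -0.5557, V^q = 0.9412

gamma'(tau) = (0, -1/2); f(tau, V)^k = -Gamma^k_ij(gamma(tau)) gamma'^i(tau) V^j; h = 1/2; intermediate values shown to 6 dp
curve data and Christoffel symbols at the stage parameters:
  tau = 0.000000: gamma = (0.250000, 0.375000), gamma' = (0.000000, -0.500000); Gamma_ppp = 0.190476, Gamma_ppq = 0.380952, Gamma_pqq = 0.000000, Gamma_qpp = 0.095238, Gamma_qpq = 0.190476, Gamma_qqq = 0.000000
  tau = 0.250000: gamma = (0.250000, 0.250000), gamma' = (0.000000, -0.500000); Gamma_ppp = 0.155844, Gamma_ppq = 0.311688, Gamma_pqq = 0.000000, Gamma_qpp = 0.103896, Gamma_qpq = 0.207792, Gamma_qqq = 0.000000
  tau = 0.500000: gamma = (0.250000, 0.125000), gamma' = (0.000000, -0.500000); Gamma_ppp = 0.111111, Gamma_ppq = 0.222222, Gamma_pqq = 0.000000, Gamma_qpp = 0.111111, Gamma_qpq = 0.222222, Gamma_qqq = 0.000000
  tau = 0.750000: gamma = (0.250000, 0.000000), gamma' = (0.000000, -0.500000); Gamma_ppp = 0.057971, Gamma_ppq = 0.115942, Gamma_pqq = 0.000000, Gamma_qpp = 0.115942, Gamma_qpq = 0.231884, Gamma_qqq = 0.000000
  tau = 1.000000: gamma = (0.250000, -0.125000), gamma' = (0.000000, -0.500000); Gamma_ppp = 0.000000, Gamma_ppq = 0.000000, Gamma_pqq = 0.000000, Gamma_qpp = 0.117647, Gamma_qpq = 0.235294, Gamma_qqq = 0.000000
step 0: V^p = -0.5000, V^q = 1.0000
step 1: k1 = (-0.095238, -0.047619), k2 = (-0.081633, -0.054422), k3 = (-0.081103, -0.054068), k4 = (-0.060061, -0.060061); V <- V + (h/6)(k1 + 2k2 + 2k3 + k4): V^p = -0.5401, V^q = 0.9729
step 2: k1 = (-0.060007, -0.060007), k2 = (-0.032178, -0.064355), k3 = (-0.031774, -0.063549), k4 = (0.000000, -0.065406); V <- V + (h/6)(k1 + 2k2 + 2k3 + k4): V^p = -0.5557, V^q = 0.9412


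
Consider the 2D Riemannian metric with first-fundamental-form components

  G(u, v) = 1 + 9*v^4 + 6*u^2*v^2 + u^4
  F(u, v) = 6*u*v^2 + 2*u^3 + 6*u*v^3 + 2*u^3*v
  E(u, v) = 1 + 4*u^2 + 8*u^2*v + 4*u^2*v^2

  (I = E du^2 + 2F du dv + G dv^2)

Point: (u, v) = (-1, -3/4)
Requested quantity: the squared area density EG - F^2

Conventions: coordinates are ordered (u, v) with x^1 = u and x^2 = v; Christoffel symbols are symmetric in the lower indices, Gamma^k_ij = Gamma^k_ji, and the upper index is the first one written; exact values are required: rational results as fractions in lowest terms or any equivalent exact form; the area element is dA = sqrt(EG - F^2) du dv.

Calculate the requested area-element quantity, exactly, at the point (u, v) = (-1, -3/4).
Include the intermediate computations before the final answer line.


E = 5/4, F = -43/32, G = 2105/256; EG - F^2 = 2169/256

Answer: EG - F^2 = 2169/256


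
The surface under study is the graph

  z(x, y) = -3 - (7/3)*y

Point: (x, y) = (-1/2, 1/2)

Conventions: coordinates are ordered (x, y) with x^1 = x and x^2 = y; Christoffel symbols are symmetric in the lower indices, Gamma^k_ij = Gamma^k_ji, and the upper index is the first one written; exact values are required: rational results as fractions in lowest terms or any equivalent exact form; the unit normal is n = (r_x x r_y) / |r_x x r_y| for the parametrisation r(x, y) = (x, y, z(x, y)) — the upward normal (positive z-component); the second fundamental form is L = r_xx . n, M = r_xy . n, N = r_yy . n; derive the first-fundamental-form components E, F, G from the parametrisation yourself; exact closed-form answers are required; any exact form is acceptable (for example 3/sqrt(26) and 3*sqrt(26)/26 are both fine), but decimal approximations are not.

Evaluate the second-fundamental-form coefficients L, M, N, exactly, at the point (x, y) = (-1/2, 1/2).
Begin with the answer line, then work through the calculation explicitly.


Answer: L = 0, M = 0, N = 0

z_x = 0, z_y = -7/3, z_xx = 0, z_xy = 0, z_yy = 0
E = 1, F = 0, G = 58/9; answer radicand W^2 = 58/9
unnormalised second-form numerators: l = 0, m = 0, n = 0; L = l/sqrt(58/9), and similarly M = m/sqrt(W^2), N = n/sqrt(W^2)
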